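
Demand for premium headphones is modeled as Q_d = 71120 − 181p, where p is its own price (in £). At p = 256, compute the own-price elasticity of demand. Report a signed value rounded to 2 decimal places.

At the given values, Q_d = 71120 − 181(256) = 24784.
∂Q_d/∂p = −181.
E = (-181) × (256/24784) = -1.8695…

-1.87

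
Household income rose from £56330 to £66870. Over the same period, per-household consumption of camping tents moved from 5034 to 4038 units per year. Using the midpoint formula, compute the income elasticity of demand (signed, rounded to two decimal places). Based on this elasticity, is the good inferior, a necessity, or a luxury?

%ΔQ = (4038 − 5034)/[( 5034 + 4038)/2] = -996/4536 = -0.219576…
%ΔIncome = (66870 − 56330)/[( 56330 + 66870)/2] = 10540/61600 = 0.171103…
E_income = (-996/4536) / (10540/61600) = -1.2832…
E_income < 0 ⇒ inferior good.

-1.28; inferior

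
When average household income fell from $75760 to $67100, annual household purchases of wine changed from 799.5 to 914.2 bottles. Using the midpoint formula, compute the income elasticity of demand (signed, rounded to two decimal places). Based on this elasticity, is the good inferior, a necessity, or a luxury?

%ΔQ = (914.2 − 799.5)/[( 799.5 + 914.2)/2] = 114.7/856.85 = 0.133862…
%ΔIncome = (67100 − 75760)/[( 75760 + 67100)/2] = -8660/71430 = -0.121237…
E_income = (114.7/856.85) / (-8660/71430) = -1.1041…
E_income < 0 ⇒ inferior good.

-1.10; inferior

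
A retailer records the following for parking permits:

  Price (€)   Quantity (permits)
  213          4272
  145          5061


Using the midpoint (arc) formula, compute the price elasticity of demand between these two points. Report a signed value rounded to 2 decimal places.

%ΔQ = (5061 − 4272) / [(4272 + 5061)/2] = 789/4666.5 = 0.169077…
%ΔP = (145 − 213) / [(213 + 145)/2] = -68/179 = -0.379888…
Arc Ed = %ΔQ / %ΔP = (789/4666.5) / (-68/179) = -0.4450…

-0.45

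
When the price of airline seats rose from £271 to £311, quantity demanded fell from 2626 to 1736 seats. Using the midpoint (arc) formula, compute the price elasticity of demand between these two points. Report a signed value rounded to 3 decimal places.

%ΔQ = (1736 − 2626) / [(2626 + 1736)/2] = -890/2181 = -0.408069…
%ΔP = (311 − 271) / [(271 + 311)/2] = 40/291 = 0.137457…
Arc Ed = %ΔQ / %ΔP = (-890/2181) / (40/291) = -2.96870…

-2.969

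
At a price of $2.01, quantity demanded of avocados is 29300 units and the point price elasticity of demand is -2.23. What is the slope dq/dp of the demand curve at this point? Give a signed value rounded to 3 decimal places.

Ed = (dq/dp)·(p/q) ⇒ dq/dp = Ed·q/p = (-2.23)·29300/2.01 = -32506.96517…

-32506.965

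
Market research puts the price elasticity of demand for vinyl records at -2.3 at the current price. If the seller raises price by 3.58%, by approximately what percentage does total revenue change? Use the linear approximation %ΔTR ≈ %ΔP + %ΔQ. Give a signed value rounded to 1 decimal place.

%ΔQ ≈ Ed × %ΔP = (-2.3) × (+3.58%) = -8.2340%
%ΔTR ≈ %ΔP + %ΔQ = (+3.58%) + (-8.2340%) = -4.6540%

-4.7%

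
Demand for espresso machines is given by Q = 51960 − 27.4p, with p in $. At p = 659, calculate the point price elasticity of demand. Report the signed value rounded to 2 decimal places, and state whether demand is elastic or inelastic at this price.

-0.53; inelastic

dQ/dp = −27.4. At p = 659, Q = 51960 − 27.4(659) = 33903.4.
Ed = (dQ/dp)·(p/Q) = −27.4 × (659/33903.4) = -0.5325…
|Ed| = 0.53 < 1, so demand is inelastic.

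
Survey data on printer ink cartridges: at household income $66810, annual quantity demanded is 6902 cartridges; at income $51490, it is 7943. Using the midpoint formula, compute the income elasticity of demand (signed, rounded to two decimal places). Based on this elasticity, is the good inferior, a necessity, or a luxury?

%ΔQ = (7943 − 6902)/[( 6902 + 7943)/2] = 1041/7422.5 = 0.140249…
%ΔIncome = (51490 − 66810)/[( 66810 + 51490)/2] = -15320/59150 = -0.259002…
E_income = (1041/7422.5) / (-15320/59150) = -0.5414…
E_income < 0 ⇒ inferior good.

-0.54; inferior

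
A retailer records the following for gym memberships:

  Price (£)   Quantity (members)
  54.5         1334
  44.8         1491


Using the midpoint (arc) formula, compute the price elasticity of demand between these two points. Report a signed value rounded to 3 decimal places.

%ΔQ = (1491 − 1334) / [(1334 + 1491)/2] = 157/1412.5 = 0.111150…
%ΔP = (44.8 − 54.5) / [(54.5 + 44.8)/2] = -9.7/49.65 = -0.195367…
Arc Ed = %ΔQ / %ΔP = (157/1412.5) / (-9.7/49.65) = -0.56892…

-0.569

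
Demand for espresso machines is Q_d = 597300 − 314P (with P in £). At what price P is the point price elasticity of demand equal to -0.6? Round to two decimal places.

713.34

Ed = −314P/(597300 − 314P). Set this equal to -0.6:
314P = 0.6·(597300 − 314P) ⇒ 314P(1 + 0.6) = 0.6·597300
P = 0.6·597300 / (314·1.6) = 713.3359…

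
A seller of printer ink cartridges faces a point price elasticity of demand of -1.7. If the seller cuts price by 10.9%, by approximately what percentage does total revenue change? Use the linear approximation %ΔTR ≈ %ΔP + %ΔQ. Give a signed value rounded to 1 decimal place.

+7.6%

%ΔQ ≈ Ed × %ΔP = (-1.7) × (-10.9%) = +18.5300%
%ΔTR ≈ %ΔP + %ΔQ = (-10.9%) + (+18.5300%) = +7.6300%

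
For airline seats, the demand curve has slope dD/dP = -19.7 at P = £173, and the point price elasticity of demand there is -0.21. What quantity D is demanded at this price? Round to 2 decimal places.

16229.05

Ed = (dD/dP)·(P/D) ⇒ D = (dD/dP)·P/Ed = (-19.7)·173/(-0.21) = 16229.0476…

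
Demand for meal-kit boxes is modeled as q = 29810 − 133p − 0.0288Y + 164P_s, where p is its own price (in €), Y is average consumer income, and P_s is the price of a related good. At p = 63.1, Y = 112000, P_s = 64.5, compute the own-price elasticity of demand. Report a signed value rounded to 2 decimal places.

-0.29

At the given values, q = 29810 − 133(63.1) − 0.0288(112000) + 164(64.5) = 28770.1.
∂q/∂p = −133.
E = (-133) × (63.1/28770.1) = -0.2917…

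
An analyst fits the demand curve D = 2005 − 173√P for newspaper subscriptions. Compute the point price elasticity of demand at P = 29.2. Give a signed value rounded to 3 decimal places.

dD/dP = −173/(2√P) = -16.0075. At P = 29.2, D = 1070.16.
Ed = (dD/dP)·(P/D) = (-16.0075) × (29.2/1070.16) = -0.43677…

-0.437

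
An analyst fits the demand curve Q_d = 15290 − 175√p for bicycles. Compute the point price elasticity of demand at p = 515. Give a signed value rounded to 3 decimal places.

dQ_d/dp = −175/(2√p) = -3.85571. At p = 515, Q_d = 11318.6.
Ed = (dQ_d/dp)·(p/Q_d) = (-3.85571) × (515/11318.6) = -0.17543…

-0.175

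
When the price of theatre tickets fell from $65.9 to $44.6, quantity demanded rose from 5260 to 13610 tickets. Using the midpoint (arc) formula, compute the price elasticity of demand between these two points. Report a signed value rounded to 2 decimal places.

-2.30

%ΔQ = (13610 − 5260) / [(5260 + 13610)/2] = 8350/9435 = 0.885002…
%ΔP = (44.6 − 65.9) / [(65.9 + 44.6)/2] = -21.3/55.25 = -0.385520…
Arc Ed = %ΔQ / %ΔP = (8350/9435) / (-21.3/55.25) = -2.2956…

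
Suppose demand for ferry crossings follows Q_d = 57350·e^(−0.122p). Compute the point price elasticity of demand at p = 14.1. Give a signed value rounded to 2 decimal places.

-1.72

dQ_d/dp = −0.122·Q_d = -1252.62. At p = 14.1, Q_d = 10267.4.
Ed = (dQ_d/dp)·(p/Q_d) = (-1252.62) × (14.1/10267.4) = -1.7202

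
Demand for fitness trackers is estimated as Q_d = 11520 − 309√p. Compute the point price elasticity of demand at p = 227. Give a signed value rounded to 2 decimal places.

-0.34

dQ_d/dp = −309/(2√p) = -10.2545. At p = 227, Q_d = 6864.45.
Ed = (dQ_d/dp)·(p/Q_d) = (-10.2545) × (227/6864.45) = -0.3391…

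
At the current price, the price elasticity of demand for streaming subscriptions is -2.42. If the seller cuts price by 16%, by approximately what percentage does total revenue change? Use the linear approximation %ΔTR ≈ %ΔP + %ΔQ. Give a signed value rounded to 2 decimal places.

+22.72%

%ΔQ ≈ Ed × %ΔP = (-2.42) × (-16%) = +38.7200%
%ΔTR ≈ %ΔP + %ΔQ = (-16%) + (+38.7200%) = +22.7200%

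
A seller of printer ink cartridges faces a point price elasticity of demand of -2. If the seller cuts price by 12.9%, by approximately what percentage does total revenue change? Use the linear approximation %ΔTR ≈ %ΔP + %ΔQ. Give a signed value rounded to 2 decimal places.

+12.90%

%ΔQ ≈ Ed × %ΔP = (-2) × (-12.9%) = +25.8000%
%ΔTR ≈ %ΔP + %ΔQ = (-12.9%) + (+25.8000%) = +12.9000%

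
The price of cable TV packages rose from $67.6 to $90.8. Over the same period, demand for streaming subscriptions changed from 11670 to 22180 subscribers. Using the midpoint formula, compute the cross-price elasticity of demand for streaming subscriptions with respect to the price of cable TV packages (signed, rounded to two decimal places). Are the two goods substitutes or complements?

%ΔQ_{streaming subscriptions} = (22180 − 11670)/avg = 10510/16925 = 0.620974…
%ΔP_{cable TV packages} = (90.8 − 67.6)/avg = 23.2/79.2 = 0.292929…
E_cross = (10510/16925) / (23.2/79.2) = 2.1198…
E_cross > 0 ⇒ the goods are substitutes.

2.12; substitutes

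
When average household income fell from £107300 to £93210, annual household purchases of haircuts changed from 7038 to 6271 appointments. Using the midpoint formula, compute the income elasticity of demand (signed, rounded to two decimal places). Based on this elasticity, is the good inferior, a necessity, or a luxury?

0.82; necessity

%ΔQ = (6271 − 7038)/[( 7038 + 6271)/2] = -767/6654.5 = -0.115260…
%ΔIncome = (93210 − 107300)/[( 107300 + 93210)/2] = -14090/100255 = -0.140541…
E_income = (-767/6654.5) / (-14090/100255) = 0.8201…
0 < E_income < 1 ⇒ normal good, necessity.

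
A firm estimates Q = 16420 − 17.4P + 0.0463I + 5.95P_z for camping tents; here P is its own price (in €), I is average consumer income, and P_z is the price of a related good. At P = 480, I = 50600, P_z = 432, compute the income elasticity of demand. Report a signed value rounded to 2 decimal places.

At the given values, Q = 16420 − 17.4(480) + 0.0463(50600) + 5.95(432) = 12981.18.
∂Q/∂I = 0.0463.
E = (0.0463) × (50600/12981.18) = 0.1804…

0.18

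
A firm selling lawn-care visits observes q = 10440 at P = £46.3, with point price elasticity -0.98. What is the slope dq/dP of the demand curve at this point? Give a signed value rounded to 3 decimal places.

Ed = (dq/dP)·(P/q) ⇒ dq/dP = Ed·q/P = (-0.98)·10440/46.3 = -220.97624…

-220.976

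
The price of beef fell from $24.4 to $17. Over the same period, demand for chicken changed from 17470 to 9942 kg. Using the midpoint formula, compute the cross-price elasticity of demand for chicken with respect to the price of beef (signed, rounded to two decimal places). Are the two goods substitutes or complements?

1.54; substitutes

%ΔQ_{chicken} = (9942 − 17470)/avg = -7528/13706 = -0.549248…
%ΔP_{beef} = (17 − 24.4)/avg = -7.4/20.7 = -0.357487…
E_cross = (-7528/13706) / (-7.4/20.7) = 1.5364…
E_cross > 0 ⇒ the goods are substitutes.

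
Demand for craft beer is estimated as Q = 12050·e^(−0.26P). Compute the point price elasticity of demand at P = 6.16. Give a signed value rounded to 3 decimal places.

dQ/dP = −0.26·Q = -631.531. At P = 6.16, Q = 2428.96.
Ed = (dQ/dP)·(P/Q) = (-631.531) × (6.16/2428.96) = -1.6016

-1.602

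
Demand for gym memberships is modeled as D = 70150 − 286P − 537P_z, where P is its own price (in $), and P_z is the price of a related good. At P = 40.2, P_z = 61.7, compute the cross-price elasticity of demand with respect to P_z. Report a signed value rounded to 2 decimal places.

At the given values, D = 70150 − 286(40.2) − 537(61.7) = 25519.9.
∂D/∂P_z = -537.
E = (-537) × (61.7/25519.9) = -1.2983…

-1.30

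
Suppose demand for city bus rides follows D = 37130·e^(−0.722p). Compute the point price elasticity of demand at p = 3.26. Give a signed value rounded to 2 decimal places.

dD/dp = −0.722·D = -2547.15. At p = 3.26, D = 3527.91.
Ed = (dD/dp)·(p/D) = (-2547.15) × (3.26/3527.91) = -2.3537…

-2.35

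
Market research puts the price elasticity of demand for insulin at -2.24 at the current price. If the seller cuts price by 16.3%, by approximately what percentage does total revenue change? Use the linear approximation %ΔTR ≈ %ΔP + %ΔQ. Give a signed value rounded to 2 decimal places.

+20.21%

%ΔQ ≈ Ed × %ΔP = (-2.24) × (-16.3%) = +36.5120%
%ΔTR ≈ %ΔP + %ΔQ = (-16.3%) + (+36.5120%) = +20.2120%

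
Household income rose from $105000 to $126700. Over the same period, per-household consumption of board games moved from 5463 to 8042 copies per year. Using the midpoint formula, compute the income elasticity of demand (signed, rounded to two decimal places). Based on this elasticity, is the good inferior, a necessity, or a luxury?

%ΔQ = (8042 − 5463)/[( 5463 + 8042)/2] = 2579/6752.5 = 0.381932…
%ΔIncome = (126700 − 105000)/[( 105000 + 126700)/2] = 21700/115850 = 0.187311…
E_income = (2579/6752.5) / (21700/115850) = 2.0390…
E_income > 1 ⇒ normal good, luxury.

2.04; luxury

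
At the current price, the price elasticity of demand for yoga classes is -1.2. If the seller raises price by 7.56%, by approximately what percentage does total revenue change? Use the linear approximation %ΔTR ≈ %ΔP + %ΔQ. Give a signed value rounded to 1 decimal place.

-1.5%

%ΔQ ≈ Ed × %ΔP = (-1.2) × (+7.56%) = -9.0720%
%ΔTR ≈ %ΔP + %ΔQ = (+7.56%) + (-9.0720%) = -1.5120%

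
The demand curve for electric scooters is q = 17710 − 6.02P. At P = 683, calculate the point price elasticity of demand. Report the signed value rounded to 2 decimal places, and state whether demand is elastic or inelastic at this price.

-0.30; inelastic

dq/dP = −6.02. At P = 683, q = 17710 − 6.02(683) = 13598.34.
Ed = (dq/dP)·(P/q) = −6.02 × (683/13598.34) = -0.3023…
|Ed| = 0.30 < 1, so demand is inelastic.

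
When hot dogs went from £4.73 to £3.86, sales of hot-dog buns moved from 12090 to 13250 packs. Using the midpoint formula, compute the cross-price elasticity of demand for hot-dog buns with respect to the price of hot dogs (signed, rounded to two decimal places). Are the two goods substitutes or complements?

%ΔQ_{hot-dog buns} = (13250 − 12090)/avg = 1160/12670 = 0.091554…
%ΔP_{hot dogs} = (3.86 − 4.73)/avg = -0.87/4.295 = -0.202561…
E_cross = (1160/12670) / (-0.87/4.295) = -0.4519…
E_cross < 0 ⇒ the goods are complements.

-0.45; complements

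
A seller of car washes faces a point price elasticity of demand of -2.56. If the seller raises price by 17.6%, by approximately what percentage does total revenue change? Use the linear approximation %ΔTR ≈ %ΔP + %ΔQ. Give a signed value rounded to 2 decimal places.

%ΔQ ≈ Ed × %ΔP = (-2.56) × (+17.6%) = -45.0560%
%ΔTR ≈ %ΔP + %ΔQ = (+17.6%) + (-45.0560%) = -27.4560%

-27.46%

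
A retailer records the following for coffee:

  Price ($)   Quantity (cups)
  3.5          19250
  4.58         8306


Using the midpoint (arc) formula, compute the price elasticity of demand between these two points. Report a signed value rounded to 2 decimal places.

-2.97

%ΔQ = (8306 − 19250) / [(19250 + 8306)/2] = -10944/13778 = -0.794309…
%ΔP = (4.58 − 3.5) / [(3.5 + 4.58)/2] = 1.08/4.04 = 0.267326…
Arc Ed = %ΔQ / %ΔP = (-10944/13778) / (1.08/4.04) = -2.9713…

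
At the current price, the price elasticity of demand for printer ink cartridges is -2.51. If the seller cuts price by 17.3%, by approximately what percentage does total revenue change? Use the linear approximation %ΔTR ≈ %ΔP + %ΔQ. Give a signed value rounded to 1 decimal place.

%ΔQ ≈ Ed × %ΔP = (-2.51) × (-17.3%) = +43.4230%
%ΔTR ≈ %ΔP + %ΔQ = (-17.3%) + (+43.4230%) = +26.1230%

+26.1%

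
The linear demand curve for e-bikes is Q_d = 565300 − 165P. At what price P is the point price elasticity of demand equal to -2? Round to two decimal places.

2284.04

Ed = −165P/(565300 − 165P). Set this equal to -2:
165P = 2·(565300 − 165P) ⇒ 165P(1 + 2) = 2·565300
P = 2·565300 / (165·3) = 2284.0404…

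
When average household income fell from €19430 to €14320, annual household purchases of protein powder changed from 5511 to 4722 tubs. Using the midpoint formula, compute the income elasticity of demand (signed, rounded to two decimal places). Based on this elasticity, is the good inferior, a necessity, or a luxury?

0.51; necessity

%ΔQ = (4722 − 5511)/[( 5511 + 4722)/2] = -789/5116.5 = -0.154206…
%ΔIncome = (14320 − 19430)/[( 19430 + 14320)/2] = -5110/16875 = -0.302814…
E_income = (-789/5116.5) / (-5110/16875) = 0.5092…
0 < E_income < 1 ⇒ normal good, necessity.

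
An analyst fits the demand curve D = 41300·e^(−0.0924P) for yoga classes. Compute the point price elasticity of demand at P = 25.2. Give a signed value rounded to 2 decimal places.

-2.33

dD/dP = −0.0924·D = -371.857. At P = 25.2, D = 4024.43.
Ed = (dD/dP)·(P/D) = (-371.857) × (25.2/4024.43) = -2.3284…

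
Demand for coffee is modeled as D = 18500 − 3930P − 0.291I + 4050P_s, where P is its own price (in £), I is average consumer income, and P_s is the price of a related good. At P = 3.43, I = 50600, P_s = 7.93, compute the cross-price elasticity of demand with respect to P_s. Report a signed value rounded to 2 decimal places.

At the given values, D = 18500 − 3930(3.43) − 0.291(50600) + 4050(7.93) = 22412.
∂D/∂P_s = 4050.
E = (4050) × (7.93/22412) = 1.4330…

1.43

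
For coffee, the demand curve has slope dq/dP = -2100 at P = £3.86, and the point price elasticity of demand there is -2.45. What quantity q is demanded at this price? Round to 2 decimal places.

3308.57

Ed = (dq/dP)·(P/q) ⇒ q = (dq/dP)·P/Ed = (-2100)·3.86/(-2.45) = 3308.5714…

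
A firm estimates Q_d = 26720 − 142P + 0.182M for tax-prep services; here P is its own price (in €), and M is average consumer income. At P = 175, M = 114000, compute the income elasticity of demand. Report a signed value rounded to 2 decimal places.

At the given values, Q_d = 26720 − 142(175) + 0.182(114000) = 22618.
∂Q_d/∂M = 0.182.
E = (0.182) × (114000/22618) = 0.9173…

0.92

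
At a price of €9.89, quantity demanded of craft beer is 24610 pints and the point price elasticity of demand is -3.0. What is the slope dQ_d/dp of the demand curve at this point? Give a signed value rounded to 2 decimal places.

-7465.12

Ed = (dQ_d/dp)·(p/Q_d) ⇒ dQ_d/dp = Ed·Q_d/p = (-3.0)·24610/9.89 = -7465.1162…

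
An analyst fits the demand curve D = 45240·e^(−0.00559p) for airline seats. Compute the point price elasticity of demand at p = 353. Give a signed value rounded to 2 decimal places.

-1.97

dD/dp = −0.00559·D = -35.1523. At p = 353, D = 6288.43.
Ed = (dD/dp)·(p/D) = (-35.1523) × (353/6288.43) = -1.9732…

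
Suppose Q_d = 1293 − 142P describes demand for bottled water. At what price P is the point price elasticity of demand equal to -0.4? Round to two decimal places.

2.60

Ed = −142P/(1293 − 142P). Set this equal to -0.4:
142P = 0.4·(1293 − 142P) ⇒ 142P(1 + 0.4) = 0.4·1293
P = 0.4·1293 / (142·1.4) = 2.6016…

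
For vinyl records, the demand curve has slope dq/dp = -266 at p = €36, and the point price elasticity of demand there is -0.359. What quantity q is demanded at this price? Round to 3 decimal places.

26674.095

Ed = (dq/dp)·(p/q) ⇒ q = (dq/dp)·p/Ed = (-266)·36/(-0.359) = 26674.09470…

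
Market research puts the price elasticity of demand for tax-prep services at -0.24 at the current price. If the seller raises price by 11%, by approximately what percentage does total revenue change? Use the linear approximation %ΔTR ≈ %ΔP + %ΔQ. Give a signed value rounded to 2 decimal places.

+8.36%

%ΔQ ≈ Ed × %ΔP = (-0.24) × (+11%) = -2.6400%
%ΔTR ≈ %ΔP + %ΔQ = (+11%) + (-2.6400%) = +8.3600%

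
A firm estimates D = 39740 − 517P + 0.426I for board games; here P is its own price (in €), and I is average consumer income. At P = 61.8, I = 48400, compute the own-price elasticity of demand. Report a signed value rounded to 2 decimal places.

At the given values, D = 39740 − 517(61.8) + 0.426(48400) = 28407.8.
∂D/∂P = −517.
E = (-517) × (61.8/28407.8) = -1.1247…

-1.12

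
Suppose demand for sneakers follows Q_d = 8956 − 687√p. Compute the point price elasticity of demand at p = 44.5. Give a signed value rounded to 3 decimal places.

-0.524

dQ_d/dp = −687/(2√p) = -51.4928. At p = 44.5, Q_d = 4373.14.
Ed = (dQ_d/dp)·(p/Q_d) = (-51.4928) × (44.5/4373.14) = -0.52397…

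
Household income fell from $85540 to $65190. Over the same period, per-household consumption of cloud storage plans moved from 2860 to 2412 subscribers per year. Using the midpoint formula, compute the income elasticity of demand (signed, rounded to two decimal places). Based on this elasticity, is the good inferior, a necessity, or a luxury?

%ΔQ = (2412 − 2860)/[( 2860 + 2412)/2] = -448/2636 = -0.169954…
%ΔIncome = (65190 − 85540)/[( 85540 + 65190)/2] = -20350/75365 = -0.270019…
E_income = (-448/2636) / (-20350/75365) = 0.6294…
0 < E_income < 1 ⇒ normal good, necessity.

0.63; necessity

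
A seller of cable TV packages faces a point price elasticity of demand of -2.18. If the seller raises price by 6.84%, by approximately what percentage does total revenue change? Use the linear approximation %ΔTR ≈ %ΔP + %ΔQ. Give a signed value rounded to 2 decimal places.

%ΔQ ≈ Ed × %ΔP = (-2.18) × (+6.84%) = -14.9112%
%ΔTR ≈ %ΔP + %ΔQ = (+6.84%) + (-14.9112%) = -8.0712%

-8.07%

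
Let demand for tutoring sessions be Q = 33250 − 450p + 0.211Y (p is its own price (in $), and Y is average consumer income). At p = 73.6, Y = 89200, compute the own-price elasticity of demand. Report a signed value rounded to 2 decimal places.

-1.75

At the given values, Q = 33250 − 450(73.6) + 0.211(89200) = 18951.2.
∂Q/∂p = −450.
E = (-450) × (73.6/18951.2) = -1.7476…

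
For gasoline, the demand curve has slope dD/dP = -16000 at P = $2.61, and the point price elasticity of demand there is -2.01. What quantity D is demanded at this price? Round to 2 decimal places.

20776.12

Ed = (dD/dP)·(P/D) ⇒ D = (dD/dP)·P/Ed = (-16000)·2.61/(-2.01) = 20776.1194…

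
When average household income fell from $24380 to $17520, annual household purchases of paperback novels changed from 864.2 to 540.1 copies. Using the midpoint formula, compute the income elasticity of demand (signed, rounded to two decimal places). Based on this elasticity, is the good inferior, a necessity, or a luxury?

%ΔQ = (540.1 − 864.2)/[( 864.2 + 540.1)/2] = -324.1/702.15 = -0.461582…
%ΔIncome = (17520 − 24380)/[( 24380 + 17520)/2] = -6860/20950 = -0.327446…
E_income = (-324.1/702.15) / (-6860/20950) = 1.4096…
E_income > 1 ⇒ normal good, luxury.

1.41; luxury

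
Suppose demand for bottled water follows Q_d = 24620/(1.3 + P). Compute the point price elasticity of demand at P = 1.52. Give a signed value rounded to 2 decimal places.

-0.54

dQ_d/dP = −24620/(1.3 + P)² = -3095.92. At P = 1.52, Q_d = 8730.5.
Ed = (dQ_d/dP)·(P/Q_d) = (-3095.92) × (1.52/8730.5) = -0.5390…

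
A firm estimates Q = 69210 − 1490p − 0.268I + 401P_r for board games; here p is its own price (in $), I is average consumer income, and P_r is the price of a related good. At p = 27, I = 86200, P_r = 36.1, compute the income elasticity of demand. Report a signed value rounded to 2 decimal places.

At the given values, Q = 69210 − 1490(27) − 0.268(86200) + 401(36.1) = 20354.5.
∂Q/∂I = -0.268.
E = (-0.268) × (86200/20354.5) = -1.1349…

-1.13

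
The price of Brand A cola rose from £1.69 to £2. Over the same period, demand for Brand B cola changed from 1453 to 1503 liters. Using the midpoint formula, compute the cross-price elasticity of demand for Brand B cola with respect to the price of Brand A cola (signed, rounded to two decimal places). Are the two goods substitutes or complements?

0.20; substitutes

%ΔQ_{Brand B cola} = (1503 − 1453)/avg = 50/1478 = 0.033829…
%ΔP_{Brand A cola} = (2 − 1.69)/avg = 0.31/1.845 = 0.168021…
E_cross = (50/1478) / (0.31/1.845) = 0.2013…
E_cross > 0 ⇒ the goods are substitutes.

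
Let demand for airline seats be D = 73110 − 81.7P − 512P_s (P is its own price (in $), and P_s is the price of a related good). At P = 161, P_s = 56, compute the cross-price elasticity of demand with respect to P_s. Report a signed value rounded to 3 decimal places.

-0.916

At the given values, D = 73110 − 81.7(161) − 512(56) = 31284.3.
∂D/∂P_s = -512.
E = (-512) × (56/31284.3) = -0.91649…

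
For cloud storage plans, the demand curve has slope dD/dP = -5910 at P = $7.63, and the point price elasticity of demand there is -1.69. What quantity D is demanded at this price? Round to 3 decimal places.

26682.426

Ed = (dD/dP)·(P/D) ⇒ D = (dD/dP)·P/Ed = (-5910)·7.63/(-1.69) = 26682.42603…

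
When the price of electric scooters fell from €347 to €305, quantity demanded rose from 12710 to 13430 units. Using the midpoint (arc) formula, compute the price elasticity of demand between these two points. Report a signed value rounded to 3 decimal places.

%ΔQ = (13430 − 12710) / [(12710 + 13430)/2] = 720/13070 = 0.055087…
%ΔP = (305 − 347) / [(347 + 305)/2] = -42/326 = -0.128834…
Arc Ed = %ΔQ / %ΔP = (720/13070) / (-42/326) = -0.42758…

-0.428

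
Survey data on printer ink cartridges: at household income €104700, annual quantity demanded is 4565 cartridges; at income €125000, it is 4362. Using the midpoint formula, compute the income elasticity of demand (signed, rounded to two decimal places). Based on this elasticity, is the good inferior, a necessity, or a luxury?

%ΔQ = (4362 − 4565)/[( 4565 + 4362)/2] = -203/4463.5 = -0.045480…
%ΔIncome = (125000 − 104700)/[( 104700 + 125000)/2] = 20300/114850 = 0.176752…
E_income = (-203/4463.5) / (20300/114850) = -0.2573…
E_income < 0 ⇒ inferior good.

-0.26; inferior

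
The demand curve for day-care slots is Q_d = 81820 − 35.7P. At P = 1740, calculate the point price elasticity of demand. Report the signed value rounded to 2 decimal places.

dQ_d/dP = −35.7. At P = 1740, Q_d = 81820 − 35.7(1740) = 19702.
Ed = (dQ_d/dP)·(P/Q_d) = −35.7 × (1740/19702) = -3.1528…

-3.15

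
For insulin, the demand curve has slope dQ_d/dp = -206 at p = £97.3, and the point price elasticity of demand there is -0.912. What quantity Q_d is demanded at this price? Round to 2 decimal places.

Ed = (dQ_d/dp)·(p/Q_d) ⇒ Q_d = (dQ_d/dp)·p/Ed = (-206)·97.3/(-0.912) = 21977.8508…

21977.85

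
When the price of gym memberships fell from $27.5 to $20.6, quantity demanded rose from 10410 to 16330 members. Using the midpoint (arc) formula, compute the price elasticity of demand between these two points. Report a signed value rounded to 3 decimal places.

-1.543

%ΔQ = (16330 − 10410) / [(10410 + 16330)/2] = 5920/13370 = 0.442782…
%ΔP = (20.6 − 27.5) / [(27.5 + 20.6)/2] = -6.9/24.05 = -0.286902…
Arc Ed = %ΔQ / %ΔP = (5920/13370) / (-6.9/24.05) = -1.54332…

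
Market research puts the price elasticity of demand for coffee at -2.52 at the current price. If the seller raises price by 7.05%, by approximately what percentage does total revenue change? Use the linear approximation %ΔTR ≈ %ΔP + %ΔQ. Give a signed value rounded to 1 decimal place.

-10.7%

%ΔQ ≈ Ed × %ΔP = (-2.52) × (+7.05%) = -17.7660%
%ΔTR ≈ %ΔP + %ΔQ = (+7.05%) + (-17.7660%) = -10.7160%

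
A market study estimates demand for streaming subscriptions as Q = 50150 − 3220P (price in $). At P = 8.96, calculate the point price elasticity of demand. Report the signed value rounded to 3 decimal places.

dQ/dP = −3220. At P = 8.96, Q = 50150 − 3220(8.96) = 21298.8.
Ed = (dQ/dP)·(P/Q) = −3220 × (8.96/21298.8) = -1.35459…

-1.355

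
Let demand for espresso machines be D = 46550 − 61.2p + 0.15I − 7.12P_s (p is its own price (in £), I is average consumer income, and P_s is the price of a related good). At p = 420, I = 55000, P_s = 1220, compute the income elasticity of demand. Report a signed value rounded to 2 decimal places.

0.40

At the given values, D = 46550 − 61.2(420) + 0.15(55000) − 7.12(1220) = 20409.6.
∂D/∂I = 0.15.
E = (0.15) × (55000/20409.6) = 0.4042…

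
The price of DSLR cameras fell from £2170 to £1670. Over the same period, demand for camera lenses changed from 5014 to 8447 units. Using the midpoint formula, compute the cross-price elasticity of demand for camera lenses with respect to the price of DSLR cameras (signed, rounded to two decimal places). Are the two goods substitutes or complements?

-1.96; complements

%ΔQ_{camera lenses} = (8447 − 5014)/avg = 3433/6730.5 = 0.510066…
%ΔP_{DSLR cameras} = (1670 − 2170)/avg = -500/1920 = -0.260416…
E_cross = (3433/6730.5) / (-500/1920) = -1.9586…
E_cross < 0 ⇒ the goods are complements.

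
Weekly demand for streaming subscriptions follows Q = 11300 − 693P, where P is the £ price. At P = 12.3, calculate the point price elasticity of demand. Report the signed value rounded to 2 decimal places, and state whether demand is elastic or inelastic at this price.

dQ/dP = −693. At P = 12.3, Q = 11300 − 693(12.3) = 2776.1.
Ed = (dQ/dP)·(P/Q) = −693 × (12.3/2776.1) = -3.0704…
|Ed| = 3.07 > 1, so demand is elastic.

-3.07; elastic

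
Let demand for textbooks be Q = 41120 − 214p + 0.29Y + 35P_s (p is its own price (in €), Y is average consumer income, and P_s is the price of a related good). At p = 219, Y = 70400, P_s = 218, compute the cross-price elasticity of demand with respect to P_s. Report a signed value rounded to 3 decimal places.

0.342

At the given values, Q = 41120 − 214(219) + 0.29(70400) + 35(218) = 22300.
∂Q/∂P_s = 35.
E = (35) × (218/22300) = 0.34215…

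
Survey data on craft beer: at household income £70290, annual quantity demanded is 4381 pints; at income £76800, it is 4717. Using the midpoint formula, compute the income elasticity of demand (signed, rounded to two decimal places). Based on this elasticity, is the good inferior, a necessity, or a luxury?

%ΔQ = (4717 − 4381)/[( 4381 + 4717)/2] = 336/4549 = 0.073862…
%ΔIncome = (76800 − 70290)/[( 70290 + 76800)/2] = 6510/73545 = 0.088517…
E_income = (336/4549) / (6510/73545) = 0.8344…
0 < E_income < 1 ⇒ normal good, necessity.

0.83; necessity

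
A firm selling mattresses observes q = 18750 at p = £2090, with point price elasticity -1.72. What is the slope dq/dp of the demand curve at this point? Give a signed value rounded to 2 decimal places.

Ed = (dq/dp)·(p/q) ⇒ dq/dp = Ed·q/p = (-1.72)·18750/2090 = -15.4306…

-15.43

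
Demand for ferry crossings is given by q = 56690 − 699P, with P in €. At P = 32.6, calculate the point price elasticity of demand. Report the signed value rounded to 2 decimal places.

-0.67

dq/dP = −699. At P = 32.6, q = 56690 − 699(32.6) = 33902.6.
Ed = (dq/dP)·(P/q) = −699 × (32.6/33902.6) = -0.6721…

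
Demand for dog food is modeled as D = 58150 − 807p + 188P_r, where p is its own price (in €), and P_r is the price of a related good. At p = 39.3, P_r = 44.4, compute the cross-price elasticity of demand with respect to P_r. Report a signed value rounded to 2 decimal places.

At the given values, D = 58150 − 807(39.3) + 188(44.4) = 34782.1.
∂D/∂P_r = 188.
E = (188) × (44.4/34782.1) = 0.2399…

0.24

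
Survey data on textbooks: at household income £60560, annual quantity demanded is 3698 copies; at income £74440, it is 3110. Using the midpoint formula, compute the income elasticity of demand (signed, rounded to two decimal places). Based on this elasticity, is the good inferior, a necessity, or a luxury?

%ΔQ = (3110 − 3698)/[( 3698 + 3110)/2] = -588/3404 = -0.172737…
%ΔIncome = (74440 − 60560)/[( 60560 + 74440)/2] = 13880/67500 = 0.205629…
E_income = (-588/3404) / (13880/67500) = -0.8400…
E_income < 0 ⇒ inferior good.

-0.84; inferior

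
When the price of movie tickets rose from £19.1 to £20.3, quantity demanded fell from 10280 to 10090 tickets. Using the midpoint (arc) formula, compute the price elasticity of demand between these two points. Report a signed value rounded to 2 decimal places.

%ΔQ = (10090 − 10280) / [(10280 + 10090)/2] = -190/10185 = -0.018654…
%ΔP = (20.3 − 19.1) / [(19.1 + 20.3)/2] = 1.2/19.7 = 0.060913…
Arc Ed = %ΔQ / %ΔP = (-190/10185) / (1.2/19.7) = -0.3062…

-0.31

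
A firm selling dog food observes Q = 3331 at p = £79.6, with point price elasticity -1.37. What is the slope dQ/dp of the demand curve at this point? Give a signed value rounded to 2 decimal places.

-57.33

Ed = (dQ/dp)·(p/Q) ⇒ dQ/dp = Ed·Q/p = (-1.37)·3331/79.6 = -57.3300…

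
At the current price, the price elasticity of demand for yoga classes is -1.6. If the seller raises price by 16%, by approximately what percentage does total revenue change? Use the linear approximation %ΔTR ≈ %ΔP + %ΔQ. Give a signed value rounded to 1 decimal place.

-9.6%

%ΔQ ≈ Ed × %ΔP = (-1.6) × (+16%) = -25.6000%
%ΔTR ≈ %ΔP + %ΔQ = (+16%) + (-25.6000%) = -9.6000%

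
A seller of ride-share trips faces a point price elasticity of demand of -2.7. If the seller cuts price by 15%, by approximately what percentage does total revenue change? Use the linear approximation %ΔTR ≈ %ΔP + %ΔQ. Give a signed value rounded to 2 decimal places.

+25.50%

%ΔQ ≈ Ed × %ΔP = (-2.7) × (-15%) = +40.5000%
%ΔTR ≈ %ΔP + %ΔQ = (-15%) + (+40.5000%) = +25.5000%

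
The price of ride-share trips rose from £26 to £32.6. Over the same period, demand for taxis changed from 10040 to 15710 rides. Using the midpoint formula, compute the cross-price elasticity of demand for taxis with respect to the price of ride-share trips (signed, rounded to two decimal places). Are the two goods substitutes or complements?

%ΔQ_{taxis} = (15710 − 10040)/avg = 5670/12875 = 0.440388…
%ΔP_{ride-share trips} = (32.6 − 26)/avg = 6.6/29.3 = 0.225255…
E_cross = (5670/12875) / (6.6/29.3) = 1.9550…
E_cross > 0 ⇒ the goods are substitutes.

1.96; substitutes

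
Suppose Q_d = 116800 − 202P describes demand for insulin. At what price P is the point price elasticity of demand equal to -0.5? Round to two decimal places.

192.74

Ed = −202P/(116800 − 202P). Set this equal to -0.5:
202P = 0.5·(116800 − 202P) ⇒ 202P(1 + 0.5) = 0.5·116800
P = 0.5·116800 / (202·1.5) = 192.7392…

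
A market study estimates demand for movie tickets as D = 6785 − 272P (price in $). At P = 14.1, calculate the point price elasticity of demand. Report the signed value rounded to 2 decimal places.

-1.30

dD/dP = −272. At P = 14.1, D = 6785 − 272(14.1) = 2949.8.
Ed = (dD/dP)·(P/D) = −272 × (14.1/2949.8) = -1.3001…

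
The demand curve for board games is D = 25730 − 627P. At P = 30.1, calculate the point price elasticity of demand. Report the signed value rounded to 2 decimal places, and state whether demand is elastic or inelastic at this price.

-2.75; elastic

dD/dP = −627. At P = 30.1, D = 25730 − 627(30.1) = 6857.3.
Ed = (dD/dP)·(P/D) = −627 × (30.1/6857.3) = -2.7522…
|Ed| = 2.75 > 1, so demand is elastic.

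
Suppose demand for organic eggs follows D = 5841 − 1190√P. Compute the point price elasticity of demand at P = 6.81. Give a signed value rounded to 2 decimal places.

-0.57

dD/dP = −1190/(2√P) = -228.004. At P = 6.81, D = 2735.58.
Ed = (dD/dP)·(P/D) = (-228.004) × (6.81/2735.58) = -0.5675…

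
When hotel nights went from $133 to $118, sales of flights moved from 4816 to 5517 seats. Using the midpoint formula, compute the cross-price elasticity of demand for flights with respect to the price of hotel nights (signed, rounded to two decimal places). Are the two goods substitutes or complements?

%ΔQ_{flights} = (5517 − 4816)/avg = 701/5166.5 = 0.135681…
%ΔP_{hotel nights} = (118 − 133)/avg = -15/125.5 = -0.119521…
E_cross = (701/5166.5) / (-15/125.5) = -1.1352…
E_cross < 0 ⇒ the goods are complements.

-1.14; complements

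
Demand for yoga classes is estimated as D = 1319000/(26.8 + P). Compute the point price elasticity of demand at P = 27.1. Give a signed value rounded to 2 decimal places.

-0.50

dD/dP = −1319000/(26.8 + P)² = -454.012. At P = 27.1, D = 24471.2.
Ed = (dD/dP)·(P/D) = (-454.012) × (27.1/24471.2) = -0.5027…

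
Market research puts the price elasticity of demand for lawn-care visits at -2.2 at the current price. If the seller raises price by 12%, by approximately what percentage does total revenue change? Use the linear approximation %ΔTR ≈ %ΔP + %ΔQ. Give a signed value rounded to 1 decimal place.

-14.4%

%ΔQ ≈ Ed × %ΔP = (-2.2) × (+12%) = -26.4000%
%ΔTR ≈ %ΔP + %ΔQ = (+12%) + (-26.4000%) = -14.4000%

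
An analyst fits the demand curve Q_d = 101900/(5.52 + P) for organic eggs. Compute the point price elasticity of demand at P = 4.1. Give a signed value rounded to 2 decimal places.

-0.43

dQ_d/dP = −101900/(5.52 + P)² = -1101.09. At P = 4.1, Q_d = 10592.5.
Ed = (dQ_d/dP)·(P/Q_d) = (-1101.09) × (4.1/10592.5) = -0.4261…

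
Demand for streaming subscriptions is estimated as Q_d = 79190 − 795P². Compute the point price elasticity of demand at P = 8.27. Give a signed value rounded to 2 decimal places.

-4.38

dQ_d/dP = −2·795·P = -13149.3. At P = 8.27, Q_d = 24817.6445.
Ed = (dQ_d/dP)·(P/Q_d) = (-13149.3) × (8.27/24817.6445) = -4.3817…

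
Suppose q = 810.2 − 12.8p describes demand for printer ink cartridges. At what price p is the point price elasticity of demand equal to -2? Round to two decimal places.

Ed = −12.8p/(810.2 − 12.8p). Set this equal to -2:
12.8p = 2·(810.2 − 12.8p) ⇒ 12.8p(1 + 2) = 2·810.2
p = 2·810.2 / (12.8·3) = 42.1979…

42.20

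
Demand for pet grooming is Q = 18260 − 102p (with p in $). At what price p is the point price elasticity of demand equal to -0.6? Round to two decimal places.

Ed = −102p/(18260 − 102p). Set this equal to -0.6:
102p = 0.6·(18260 − 102p) ⇒ 102p(1 + 0.6) = 0.6·18260
p = 0.6·18260 / (102·1.6) = 67.1323…

67.13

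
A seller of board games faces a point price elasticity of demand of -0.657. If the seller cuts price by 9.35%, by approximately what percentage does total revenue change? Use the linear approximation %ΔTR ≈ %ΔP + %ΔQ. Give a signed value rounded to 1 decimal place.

-3.2%

%ΔQ ≈ Ed × %ΔP = (-0.657) × (-9.35%) = +6.1430%
%ΔTR ≈ %ΔP + %ΔQ = (-9.35%) + (+6.1430%) = -3.2071%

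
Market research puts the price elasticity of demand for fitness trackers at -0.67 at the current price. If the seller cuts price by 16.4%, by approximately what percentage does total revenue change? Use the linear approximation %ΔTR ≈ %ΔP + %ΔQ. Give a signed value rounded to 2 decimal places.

%ΔQ ≈ Ed × %ΔP = (-0.67) × (-16.4%) = +10.9880%
%ΔTR ≈ %ΔP + %ΔQ = (-16.4%) + (+10.9880%) = -5.4120%

-5.41%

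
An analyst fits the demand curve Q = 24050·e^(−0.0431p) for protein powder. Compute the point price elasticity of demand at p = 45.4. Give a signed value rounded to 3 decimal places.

-1.957

dQ/dp = −0.0431·Q = -146.484. At p = 45.4, Q = 3398.71.
Ed = (dQ/dp)·(p/Q) = (-146.484) × (45.4/3398.71) = -1.95674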